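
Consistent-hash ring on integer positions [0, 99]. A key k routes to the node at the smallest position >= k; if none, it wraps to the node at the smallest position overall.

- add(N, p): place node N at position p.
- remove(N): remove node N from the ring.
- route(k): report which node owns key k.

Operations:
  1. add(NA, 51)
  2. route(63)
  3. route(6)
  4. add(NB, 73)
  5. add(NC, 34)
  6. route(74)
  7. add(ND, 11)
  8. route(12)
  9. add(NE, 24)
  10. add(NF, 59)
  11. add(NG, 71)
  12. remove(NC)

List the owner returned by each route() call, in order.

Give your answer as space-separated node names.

Answer: NA NA NC NC

Derivation:
Op 1: add NA@51 -> ring=[51:NA]
Op 2: route key 63: none >= 63, wrap to smallest pos 51 -> NA
Op 3: route key 6: smallest pos >= 6 is 51 -> NA
Op 4: add NB@73 -> ring=[51:NA,73:NB]
Op 5: add NC@34 -> ring=[34:NC,51:NA,73:NB]
Op 6: route key 74: none >= 74, wrap to smallest pos 34 -> NC
Op 7: add ND@11 -> ring=[11:ND,34:NC,51:NA,73:NB]
Op 8: route key 12: smallest pos >= 12 is 34 -> NC
Op 9: add NE@24 -> ring=[11:ND,24:NE,34:NC,51:NA,73:NB]
Op 10: add NF@59 -> ring=[11:ND,24:NE,34:NC,51:NA,59:NF,73:NB]
Op 11: add NG@71 -> ring=[11:ND,24:NE,34:NC,51:NA,59:NF,71:NG,73:NB]
Op 12: remove NC -> ring=[11:ND,24:NE,51:NA,59:NF,71:NG,73:NB]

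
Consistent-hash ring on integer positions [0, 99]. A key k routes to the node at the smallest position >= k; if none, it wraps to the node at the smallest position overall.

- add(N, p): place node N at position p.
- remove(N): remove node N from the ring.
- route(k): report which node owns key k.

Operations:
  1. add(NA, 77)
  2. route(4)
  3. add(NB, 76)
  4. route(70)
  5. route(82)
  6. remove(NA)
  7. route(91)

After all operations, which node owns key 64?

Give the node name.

Op 1: add NA@77 -> ring=[77:NA]
Op 2: route key 4: smallest pos >= 4 is 77 -> NA
Op 3: add NB@76 -> ring=[76:NB,77:NA]
Op 4: route key 70: smallest pos >= 70 is 76 -> NB
Op 5: route key 82: none >= 82, wrap to smallest pos 76 -> NB
Op 6: remove NA -> ring=[76:NB]
Op 7: route key 91: none >= 91, wrap to smallest pos 76 -> NB
Final route key 64: smallest pos >= 64 is 76 -> NB

Answer: NB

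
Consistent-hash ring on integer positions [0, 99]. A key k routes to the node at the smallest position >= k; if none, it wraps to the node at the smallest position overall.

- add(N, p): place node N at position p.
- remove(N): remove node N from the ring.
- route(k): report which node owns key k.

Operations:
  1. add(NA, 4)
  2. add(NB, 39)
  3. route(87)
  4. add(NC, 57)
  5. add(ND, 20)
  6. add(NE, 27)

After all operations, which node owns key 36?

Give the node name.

Op 1: add NA@4 -> ring=[4:NA]
Op 2: add NB@39 -> ring=[4:NA,39:NB]
Op 3: route key 87: none >= 87, wrap to smallest pos 4 -> NA
Op 4: add NC@57 -> ring=[4:NA,39:NB,57:NC]
Op 5: add ND@20 -> ring=[4:NA,20:ND,39:NB,57:NC]
Op 6: add NE@27 -> ring=[4:NA,20:ND,27:NE,39:NB,57:NC]
Final route key 36: smallest pos >= 36 is 39 -> NB

Answer: NB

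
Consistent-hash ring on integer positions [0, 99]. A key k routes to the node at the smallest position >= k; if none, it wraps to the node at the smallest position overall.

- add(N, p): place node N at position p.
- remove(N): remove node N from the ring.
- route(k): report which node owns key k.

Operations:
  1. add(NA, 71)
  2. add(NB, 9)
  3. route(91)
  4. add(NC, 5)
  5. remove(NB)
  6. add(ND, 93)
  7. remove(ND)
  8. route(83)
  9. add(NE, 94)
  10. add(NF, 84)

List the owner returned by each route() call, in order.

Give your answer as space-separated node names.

Answer: NB NC

Derivation:
Op 1: add NA@71 -> ring=[71:NA]
Op 2: add NB@9 -> ring=[9:NB,71:NA]
Op 3: route key 91: none >= 91, wrap to smallest pos 9 -> NB
Op 4: add NC@5 -> ring=[5:NC,9:NB,71:NA]
Op 5: remove NB -> ring=[5:NC,71:NA]
Op 6: add ND@93 -> ring=[5:NC,71:NA,93:ND]
Op 7: remove ND -> ring=[5:NC,71:NA]
Op 8: route key 83: none >= 83, wrap to smallest pos 5 -> NC
Op 9: add NE@94 -> ring=[5:NC,71:NA,94:NE]
Op 10: add NF@84 -> ring=[5:NC,71:NA,84:NF,94:NE]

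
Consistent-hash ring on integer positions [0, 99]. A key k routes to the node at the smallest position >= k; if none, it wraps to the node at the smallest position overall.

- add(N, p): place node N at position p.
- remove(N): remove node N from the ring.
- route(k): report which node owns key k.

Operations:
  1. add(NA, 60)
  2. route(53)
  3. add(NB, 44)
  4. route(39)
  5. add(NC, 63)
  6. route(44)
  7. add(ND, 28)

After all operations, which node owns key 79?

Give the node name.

Answer: ND

Derivation:
Op 1: add NA@60 -> ring=[60:NA]
Op 2: route key 53: smallest pos >= 53 is 60 -> NA
Op 3: add NB@44 -> ring=[44:NB,60:NA]
Op 4: route key 39: smallest pos >= 39 is 44 -> NB
Op 5: add NC@63 -> ring=[44:NB,60:NA,63:NC]
Op 6: route key 44: smallest pos >= 44 is 44 -> NB
Op 7: add ND@28 -> ring=[28:ND,44:NB,60:NA,63:NC]
Final route key 79: none >= 79, wrap to smallest pos 28 -> ND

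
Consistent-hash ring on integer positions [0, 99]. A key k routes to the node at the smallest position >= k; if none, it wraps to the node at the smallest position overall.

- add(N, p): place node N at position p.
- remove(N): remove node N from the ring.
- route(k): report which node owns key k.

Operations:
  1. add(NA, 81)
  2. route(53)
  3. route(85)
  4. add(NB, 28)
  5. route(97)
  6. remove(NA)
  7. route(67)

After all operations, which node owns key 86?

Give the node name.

Answer: NB

Derivation:
Op 1: add NA@81 -> ring=[81:NA]
Op 2: route key 53: smallest pos >= 53 is 81 -> NA
Op 3: route key 85: none >= 85, wrap to smallest pos 81 -> NA
Op 4: add NB@28 -> ring=[28:NB,81:NA]
Op 5: route key 97: none >= 97, wrap to smallest pos 28 -> NB
Op 6: remove NA -> ring=[28:NB]
Op 7: route key 67: none >= 67, wrap to smallest pos 28 -> NB
Final route key 86: none >= 86, wrap to smallest pos 28 -> NB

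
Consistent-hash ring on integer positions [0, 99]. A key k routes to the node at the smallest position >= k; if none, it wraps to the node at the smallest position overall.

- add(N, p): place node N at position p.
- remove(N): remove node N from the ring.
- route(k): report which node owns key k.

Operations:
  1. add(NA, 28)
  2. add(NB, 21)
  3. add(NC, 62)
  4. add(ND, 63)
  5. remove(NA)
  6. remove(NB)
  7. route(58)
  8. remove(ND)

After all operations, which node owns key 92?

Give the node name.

Answer: NC

Derivation:
Op 1: add NA@28 -> ring=[28:NA]
Op 2: add NB@21 -> ring=[21:NB,28:NA]
Op 3: add NC@62 -> ring=[21:NB,28:NA,62:NC]
Op 4: add ND@63 -> ring=[21:NB,28:NA,62:NC,63:ND]
Op 5: remove NA -> ring=[21:NB,62:NC,63:ND]
Op 6: remove NB -> ring=[62:NC,63:ND]
Op 7: route key 58: smallest pos >= 58 is 62 -> NC
Op 8: remove ND -> ring=[62:NC]
Final route key 92: none >= 92, wrap to smallest pos 62 -> NC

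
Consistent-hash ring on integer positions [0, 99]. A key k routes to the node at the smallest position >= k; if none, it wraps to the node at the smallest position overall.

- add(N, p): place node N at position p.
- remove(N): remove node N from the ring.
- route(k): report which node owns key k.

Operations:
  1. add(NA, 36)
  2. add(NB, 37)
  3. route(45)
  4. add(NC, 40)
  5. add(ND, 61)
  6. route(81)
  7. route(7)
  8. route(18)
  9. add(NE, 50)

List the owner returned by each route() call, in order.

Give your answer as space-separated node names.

Answer: NA NA NA NA

Derivation:
Op 1: add NA@36 -> ring=[36:NA]
Op 2: add NB@37 -> ring=[36:NA,37:NB]
Op 3: route key 45: none >= 45, wrap to smallest pos 36 -> NA
Op 4: add NC@40 -> ring=[36:NA,37:NB,40:NC]
Op 5: add ND@61 -> ring=[36:NA,37:NB,40:NC,61:ND]
Op 6: route key 81: none >= 81, wrap to smallest pos 36 -> NA
Op 7: route key 7: smallest pos >= 7 is 36 -> NA
Op 8: route key 18: smallest pos >= 18 is 36 -> NA
Op 9: add NE@50 -> ring=[36:NA,37:NB,40:NC,50:NE,61:ND]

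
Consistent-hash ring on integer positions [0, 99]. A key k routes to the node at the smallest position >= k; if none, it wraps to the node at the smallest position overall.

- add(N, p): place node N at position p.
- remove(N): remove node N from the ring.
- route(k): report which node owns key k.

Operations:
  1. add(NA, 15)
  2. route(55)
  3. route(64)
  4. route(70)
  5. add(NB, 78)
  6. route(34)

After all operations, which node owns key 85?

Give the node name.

Op 1: add NA@15 -> ring=[15:NA]
Op 2: route key 55: none >= 55, wrap to smallest pos 15 -> NA
Op 3: route key 64: none >= 64, wrap to smallest pos 15 -> NA
Op 4: route key 70: none >= 70, wrap to smallest pos 15 -> NA
Op 5: add NB@78 -> ring=[15:NA,78:NB]
Op 6: route key 34: smallest pos >= 34 is 78 -> NB
Final route key 85: none >= 85, wrap to smallest pos 15 -> NA

Answer: NA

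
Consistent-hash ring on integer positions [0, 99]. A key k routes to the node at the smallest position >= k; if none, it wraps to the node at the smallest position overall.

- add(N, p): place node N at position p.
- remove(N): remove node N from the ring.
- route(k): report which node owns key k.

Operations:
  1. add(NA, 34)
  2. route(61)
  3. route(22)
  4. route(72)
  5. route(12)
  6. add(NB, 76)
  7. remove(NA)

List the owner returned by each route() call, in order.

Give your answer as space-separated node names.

Op 1: add NA@34 -> ring=[34:NA]
Op 2: route key 61: none >= 61, wrap to smallest pos 34 -> NA
Op 3: route key 22: smallest pos >= 22 is 34 -> NA
Op 4: route key 72: none >= 72, wrap to smallest pos 34 -> NA
Op 5: route key 12: smallest pos >= 12 is 34 -> NA
Op 6: add NB@76 -> ring=[34:NA,76:NB]
Op 7: remove NA -> ring=[76:NB]

Answer: NA NA NA NA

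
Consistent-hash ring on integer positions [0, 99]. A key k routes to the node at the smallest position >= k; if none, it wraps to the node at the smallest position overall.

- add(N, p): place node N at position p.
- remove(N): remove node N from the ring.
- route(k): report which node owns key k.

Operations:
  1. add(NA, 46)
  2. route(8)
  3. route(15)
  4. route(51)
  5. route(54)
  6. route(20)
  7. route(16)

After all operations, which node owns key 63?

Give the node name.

Answer: NA

Derivation:
Op 1: add NA@46 -> ring=[46:NA]
Op 2: route key 8: smallest pos >= 8 is 46 -> NA
Op 3: route key 15: smallest pos >= 15 is 46 -> NA
Op 4: route key 51: none >= 51, wrap to smallest pos 46 -> NA
Op 5: route key 54: none >= 54, wrap to smallest pos 46 -> NA
Op 6: route key 20: smallest pos >= 20 is 46 -> NA
Op 7: route key 16: smallest pos >= 16 is 46 -> NA
Final route key 63: none >= 63, wrap to smallest pos 46 -> NA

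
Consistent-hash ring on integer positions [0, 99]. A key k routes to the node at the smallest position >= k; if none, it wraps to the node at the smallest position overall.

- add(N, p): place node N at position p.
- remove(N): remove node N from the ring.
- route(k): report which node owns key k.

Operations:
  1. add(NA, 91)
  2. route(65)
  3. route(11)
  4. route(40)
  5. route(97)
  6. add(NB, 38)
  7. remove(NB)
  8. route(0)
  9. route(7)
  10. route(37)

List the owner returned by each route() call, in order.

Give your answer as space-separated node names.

Op 1: add NA@91 -> ring=[91:NA]
Op 2: route key 65: smallest pos >= 65 is 91 -> NA
Op 3: route key 11: smallest pos >= 11 is 91 -> NA
Op 4: route key 40: smallest pos >= 40 is 91 -> NA
Op 5: route key 97: none >= 97, wrap to smallest pos 91 -> NA
Op 6: add NB@38 -> ring=[38:NB,91:NA]
Op 7: remove NB -> ring=[91:NA]
Op 8: route key 0: smallest pos >= 0 is 91 -> NA
Op 9: route key 7: smallest pos >= 7 is 91 -> NA
Op 10: route key 37: smallest pos >= 37 is 91 -> NA

Answer: NA NA NA NA NA NA NA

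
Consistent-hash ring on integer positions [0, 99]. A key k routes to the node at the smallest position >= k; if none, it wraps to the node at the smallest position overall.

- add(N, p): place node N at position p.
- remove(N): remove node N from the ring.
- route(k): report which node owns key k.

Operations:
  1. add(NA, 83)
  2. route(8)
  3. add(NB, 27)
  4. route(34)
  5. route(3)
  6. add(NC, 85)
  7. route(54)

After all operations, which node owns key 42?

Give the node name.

Op 1: add NA@83 -> ring=[83:NA]
Op 2: route key 8: smallest pos >= 8 is 83 -> NA
Op 3: add NB@27 -> ring=[27:NB,83:NA]
Op 4: route key 34: smallest pos >= 34 is 83 -> NA
Op 5: route key 3: smallest pos >= 3 is 27 -> NB
Op 6: add NC@85 -> ring=[27:NB,83:NA,85:NC]
Op 7: route key 54: smallest pos >= 54 is 83 -> NA
Final route key 42: smallest pos >= 42 is 83 -> NA

Answer: NA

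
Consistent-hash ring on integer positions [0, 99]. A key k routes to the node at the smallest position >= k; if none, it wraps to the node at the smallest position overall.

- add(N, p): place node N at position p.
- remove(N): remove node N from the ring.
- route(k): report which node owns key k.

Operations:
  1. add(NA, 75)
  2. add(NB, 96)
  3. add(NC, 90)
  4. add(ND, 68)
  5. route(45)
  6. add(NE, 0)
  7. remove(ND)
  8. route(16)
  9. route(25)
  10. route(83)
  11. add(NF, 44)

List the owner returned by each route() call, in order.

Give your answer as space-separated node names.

Op 1: add NA@75 -> ring=[75:NA]
Op 2: add NB@96 -> ring=[75:NA,96:NB]
Op 3: add NC@90 -> ring=[75:NA,90:NC,96:NB]
Op 4: add ND@68 -> ring=[68:ND,75:NA,90:NC,96:NB]
Op 5: route key 45: smallest pos >= 45 is 68 -> ND
Op 6: add NE@0 -> ring=[0:NE,68:ND,75:NA,90:NC,96:NB]
Op 7: remove ND -> ring=[0:NE,75:NA,90:NC,96:NB]
Op 8: route key 16: smallest pos >= 16 is 75 -> NA
Op 9: route key 25: smallest pos >= 25 is 75 -> NA
Op 10: route key 83: smallest pos >= 83 is 90 -> NC
Op 11: add NF@44 -> ring=[0:NE,44:NF,75:NA,90:NC,96:NB]

Answer: ND NA NA NC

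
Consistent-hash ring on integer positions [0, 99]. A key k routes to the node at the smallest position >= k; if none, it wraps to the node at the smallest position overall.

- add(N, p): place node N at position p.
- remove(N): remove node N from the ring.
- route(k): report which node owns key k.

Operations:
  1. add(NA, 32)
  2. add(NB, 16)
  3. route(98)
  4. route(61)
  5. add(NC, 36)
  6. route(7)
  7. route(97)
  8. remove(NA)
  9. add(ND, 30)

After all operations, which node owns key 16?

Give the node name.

Op 1: add NA@32 -> ring=[32:NA]
Op 2: add NB@16 -> ring=[16:NB,32:NA]
Op 3: route key 98: none >= 98, wrap to smallest pos 16 -> NB
Op 4: route key 61: none >= 61, wrap to smallest pos 16 -> NB
Op 5: add NC@36 -> ring=[16:NB,32:NA,36:NC]
Op 6: route key 7: smallest pos >= 7 is 16 -> NB
Op 7: route key 97: none >= 97, wrap to smallest pos 16 -> NB
Op 8: remove NA -> ring=[16:NB,36:NC]
Op 9: add ND@30 -> ring=[16:NB,30:ND,36:NC]
Final route key 16: smallest pos >= 16 is 16 -> NB

Answer: NB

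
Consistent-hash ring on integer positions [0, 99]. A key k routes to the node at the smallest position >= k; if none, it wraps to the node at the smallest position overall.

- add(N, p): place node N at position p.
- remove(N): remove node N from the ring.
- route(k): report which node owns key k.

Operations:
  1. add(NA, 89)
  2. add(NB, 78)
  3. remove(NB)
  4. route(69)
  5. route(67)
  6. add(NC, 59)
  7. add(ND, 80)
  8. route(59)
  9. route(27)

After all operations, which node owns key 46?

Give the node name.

Answer: NC

Derivation:
Op 1: add NA@89 -> ring=[89:NA]
Op 2: add NB@78 -> ring=[78:NB,89:NA]
Op 3: remove NB -> ring=[89:NA]
Op 4: route key 69: smallest pos >= 69 is 89 -> NA
Op 5: route key 67: smallest pos >= 67 is 89 -> NA
Op 6: add NC@59 -> ring=[59:NC,89:NA]
Op 7: add ND@80 -> ring=[59:NC,80:ND,89:NA]
Op 8: route key 59: smallest pos >= 59 is 59 -> NC
Op 9: route key 27: smallest pos >= 27 is 59 -> NC
Final route key 46: smallest pos >= 46 is 59 -> NC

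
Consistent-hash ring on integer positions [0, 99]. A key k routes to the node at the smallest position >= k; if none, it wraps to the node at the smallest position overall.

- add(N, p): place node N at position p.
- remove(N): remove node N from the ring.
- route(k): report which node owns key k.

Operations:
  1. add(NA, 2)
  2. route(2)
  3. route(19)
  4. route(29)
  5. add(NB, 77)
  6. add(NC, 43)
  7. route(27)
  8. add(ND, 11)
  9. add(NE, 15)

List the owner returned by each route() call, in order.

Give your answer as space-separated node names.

Answer: NA NA NA NC

Derivation:
Op 1: add NA@2 -> ring=[2:NA]
Op 2: route key 2: smallest pos >= 2 is 2 -> NA
Op 3: route key 19: none >= 19, wrap to smallest pos 2 -> NA
Op 4: route key 29: none >= 29, wrap to smallest pos 2 -> NA
Op 5: add NB@77 -> ring=[2:NA,77:NB]
Op 6: add NC@43 -> ring=[2:NA,43:NC,77:NB]
Op 7: route key 27: smallest pos >= 27 is 43 -> NC
Op 8: add ND@11 -> ring=[2:NA,11:ND,43:NC,77:NB]
Op 9: add NE@15 -> ring=[2:NA,11:ND,15:NE,43:NC,77:NB]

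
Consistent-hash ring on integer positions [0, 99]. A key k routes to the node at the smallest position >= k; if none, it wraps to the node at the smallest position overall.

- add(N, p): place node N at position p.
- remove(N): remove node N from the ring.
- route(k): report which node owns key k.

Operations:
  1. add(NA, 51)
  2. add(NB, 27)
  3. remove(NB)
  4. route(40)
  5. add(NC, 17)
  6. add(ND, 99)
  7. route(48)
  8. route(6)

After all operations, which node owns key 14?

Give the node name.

Answer: NC

Derivation:
Op 1: add NA@51 -> ring=[51:NA]
Op 2: add NB@27 -> ring=[27:NB,51:NA]
Op 3: remove NB -> ring=[51:NA]
Op 4: route key 40: smallest pos >= 40 is 51 -> NA
Op 5: add NC@17 -> ring=[17:NC,51:NA]
Op 6: add ND@99 -> ring=[17:NC,51:NA,99:ND]
Op 7: route key 48: smallest pos >= 48 is 51 -> NA
Op 8: route key 6: smallest pos >= 6 is 17 -> NC
Final route key 14: smallest pos >= 14 is 17 -> NC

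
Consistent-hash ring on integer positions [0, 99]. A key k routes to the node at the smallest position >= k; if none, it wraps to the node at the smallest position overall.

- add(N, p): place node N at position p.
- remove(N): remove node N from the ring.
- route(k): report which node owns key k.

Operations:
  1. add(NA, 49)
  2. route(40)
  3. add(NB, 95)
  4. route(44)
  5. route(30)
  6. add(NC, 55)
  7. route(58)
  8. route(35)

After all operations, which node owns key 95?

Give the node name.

Op 1: add NA@49 -> ring=[49:NA]
Op 2: route key 40: smallest pos >= 40 is 49 -> NA
Op 3: add NB@95 -> ring=[49:NA,95:NB]
Op 4: route key 44: smallest pos >= 44 is 49 -> NA
Op 5: route key 30: smallest pos >= 30 is 49 -> NA
Op 6: add NC@55 -> ring=[49:NA,55:NC,95:NB]
Op 7: route key 58: smallest pos >= 58 is 95 -> NB
Op 8: route key 35: smallest pos >= 35 is 49 -> NA
Final route key 95: smallest pos >= 95 is 95 -> NB

Answer: NB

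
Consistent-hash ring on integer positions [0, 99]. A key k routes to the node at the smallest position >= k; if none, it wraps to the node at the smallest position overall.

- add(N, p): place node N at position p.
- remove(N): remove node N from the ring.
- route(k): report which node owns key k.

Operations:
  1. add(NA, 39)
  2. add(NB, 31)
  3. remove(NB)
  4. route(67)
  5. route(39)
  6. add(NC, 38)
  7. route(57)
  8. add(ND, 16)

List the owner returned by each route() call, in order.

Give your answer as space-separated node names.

Answer: NA NA NC

Derivation:
Op 1: add NA@39 -> ring=[39:NA]
Op 2: add NB@31 -> ring=[31:NB,39:NA]
Op 3: remove NB -> ring=[39:NA]
Op 4: route key 67: none >= 67, wrap to smallest pos 39 -> NA
Op 5: route key 39: smallest pos >= 39 is 39 -> NA
Op 6: add NC@38 -> ring=[38:NC,39:NA]
Op 7: route key 57: none >= 57, wrap to smallest pos 38 -> NC
Op 8: add ND@16 -> ring=[16:ND,38:NC,39:NA]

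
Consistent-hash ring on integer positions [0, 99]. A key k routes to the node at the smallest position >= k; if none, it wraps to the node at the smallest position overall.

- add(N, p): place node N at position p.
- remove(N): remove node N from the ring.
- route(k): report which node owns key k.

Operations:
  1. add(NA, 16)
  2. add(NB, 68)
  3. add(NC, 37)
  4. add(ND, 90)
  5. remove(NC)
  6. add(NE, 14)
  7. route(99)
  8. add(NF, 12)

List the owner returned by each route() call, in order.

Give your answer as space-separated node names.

Op 1: add NA@16 -> ring=[16:NA]
Op 2: add NB@68 -> ring=[16:NA,68:NB]
Op 3: add NC@37 -> ring=[16:NA,37:NC,68:NB]
Op 4: add ND@90 -> ring=[16:NA,37:NC,68:NB,90:ND]
Op 5: remove NC -> ring=[16:NA,68:NB,90:ND]
Op 6: add NE@14 -> ring=[14:NE,16:NA,68:NB,90:ND]
Op 7: route key 99: none >= 99, wrap to smallest pos 14 -> NE
Op 8: add NF@12 -> ring=[12:NF,14:NE,16:NA,68:NB,90:ND]

Answer: NE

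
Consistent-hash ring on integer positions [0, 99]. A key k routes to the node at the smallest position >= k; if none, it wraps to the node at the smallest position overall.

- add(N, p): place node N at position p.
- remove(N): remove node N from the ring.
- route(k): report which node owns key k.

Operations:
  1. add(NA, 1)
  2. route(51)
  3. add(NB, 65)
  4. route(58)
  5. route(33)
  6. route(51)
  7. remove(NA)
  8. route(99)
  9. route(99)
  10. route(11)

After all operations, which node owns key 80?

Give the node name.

Answer: NB

Derivation:
Op 1: add NA@1 -> ring=[1:NA]
Op 2: route key 51: none >= 51, wrap to smallest pos 1 -> NA
Op 3: add NB@65 -> ring=[1:NA,65:NB]
Op 4: route key 58: smallest pos >= 58 is 65 -> NB
Op 5: route key 33: smallest pos >= 33 is 65 -> NB
Op 6: route key 51: smallest pos >= 51 is 65 -> NB
Op 7: remove NA -> ring=[65:NB]
Op 8: route key 99: none >= 99, wrap to smallest pos 65 -> NB
Op 9: route key 99: none >= 99, wrap to smallest pos 65 -> NB
Op 10: route key 11: smallest pos >= 11 is 65 -> NB
Final route key 80: none >= 80, wrap to smallest pos 65 -> NB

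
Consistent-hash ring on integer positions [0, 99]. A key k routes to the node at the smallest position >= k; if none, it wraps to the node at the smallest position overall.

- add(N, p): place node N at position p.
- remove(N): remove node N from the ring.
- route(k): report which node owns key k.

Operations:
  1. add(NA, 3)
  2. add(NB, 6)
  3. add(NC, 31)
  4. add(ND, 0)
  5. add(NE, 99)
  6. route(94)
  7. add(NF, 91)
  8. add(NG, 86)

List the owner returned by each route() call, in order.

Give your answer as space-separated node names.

Answer: NE

Derivation:
Op 1: add NA@3 -> ring=[3:NA]
Op 2: add NB@6 -> ring=[3:NA,6:NB]
Op 3: add NC@31 -> ring=[3:NA,6:NB,31:NC]
Op 4: add ND@0 -> ring=[0:ND,3:NA,6:NB,31:NC]
Op 5: add NE@99 -> ring=[0:ND,3:NA,6:NB,31:NC,99:NE]
Op 6: route key 94: smallest pos >= 94 is 99 -> NE
Op 7: add NF@91 -> ring=[0:ND,3:NA,6:NB,31:NC,91:NF,99:NE]
Op 8: add NG@86 -> ring=[0:ND,3:NA,6:NB,31:NC,86:NG,91:NF,99:NE]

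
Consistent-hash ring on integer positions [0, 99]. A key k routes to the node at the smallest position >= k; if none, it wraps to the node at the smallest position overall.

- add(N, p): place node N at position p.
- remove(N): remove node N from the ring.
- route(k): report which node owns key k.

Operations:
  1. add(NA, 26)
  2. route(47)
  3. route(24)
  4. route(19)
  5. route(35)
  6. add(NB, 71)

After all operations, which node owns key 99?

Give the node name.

Op 1: add NA@26 -> ring=[26:NA]
Op 2: route key 47: none >= 47, wrap to smallest pos 26 -> NA
Op 3: route key 24: smallest pos >= 24 is 26 -> NA
Op 4: route key 19: smallest pos >= 19 is 26 -> NA
Op 5: route key 35: none >= 35, wrap to smallest pos 26 -> NA
Op 6: add NB@71 -> ring=[26:NA,71:NB]
Final route key 99: none >= 99, wrap to smallest pos 26 -> NA

Answer: NA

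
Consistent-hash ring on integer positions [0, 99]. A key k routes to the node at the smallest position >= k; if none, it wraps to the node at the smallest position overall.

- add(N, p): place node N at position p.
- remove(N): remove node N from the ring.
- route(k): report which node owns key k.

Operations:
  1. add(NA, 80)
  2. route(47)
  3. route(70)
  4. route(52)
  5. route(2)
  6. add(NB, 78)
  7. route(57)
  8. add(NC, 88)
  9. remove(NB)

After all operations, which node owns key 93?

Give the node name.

Op 1: add NA@80 -> ring=[80:NA]
Op 2: route key 47: smallest pos >= 47 is 80 -> NA
Op 3: route key 70: smallest pos >= 70 is 80 -> NA
Op 4: route key 52: smallest pos >= 52 is 80 -> NA
Op 5: route key 2: smallest pos >= 2 is 80 -> NA
Op 6: add NB@78 -> ring=[78:NB,80:NA]
Op 7: route key 57: smallest pos >= 57 is 78 -> NB
Op 8: add NC@88 -> ring=[78:NB,80:NA,88:NC]
Op 9: remove NB -> ring=[80:NA,88:NC]
Final route key 93: none >= 93, wrap to smallest pos 80 -> NA

Answer: NA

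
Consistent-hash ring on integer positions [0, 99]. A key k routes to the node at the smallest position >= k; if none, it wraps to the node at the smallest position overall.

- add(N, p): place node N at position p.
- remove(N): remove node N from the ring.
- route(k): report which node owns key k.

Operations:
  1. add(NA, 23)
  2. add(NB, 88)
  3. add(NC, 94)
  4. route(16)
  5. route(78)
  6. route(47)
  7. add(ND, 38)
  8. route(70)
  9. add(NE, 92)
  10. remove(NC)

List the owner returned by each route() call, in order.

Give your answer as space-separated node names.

Op 1: add NA@23 -> ring=[23:NA]
Op 2: add NB@88 -> ring=[23:NA,88:NB]
Op 3: add NC@94 -> ring=[23:NA,88:NB,94:NC]
Op 4: route key 16: smallest pos >= 16 is 23 -> NA
Op 5: route key 78: smallest pos >= 78 is 88 -> NB
Op 6: route key 47: smallest pos >= 47 is 88 -> NB
Op 7: add ND@38 -> ring=[23:NA,38:ND,88:NB,94:NC]
Op 8: route key 70: smallest pos >= 70 is 88 -> NB
Op 9: add NE@92 -> ring=[23:NA,38:ND,88:NB,92:NE,94:NC]
Op 10: remove NC -> ring=[23:NA,38:ND,88:NB,92:NE]

Answer: NA NB NB NB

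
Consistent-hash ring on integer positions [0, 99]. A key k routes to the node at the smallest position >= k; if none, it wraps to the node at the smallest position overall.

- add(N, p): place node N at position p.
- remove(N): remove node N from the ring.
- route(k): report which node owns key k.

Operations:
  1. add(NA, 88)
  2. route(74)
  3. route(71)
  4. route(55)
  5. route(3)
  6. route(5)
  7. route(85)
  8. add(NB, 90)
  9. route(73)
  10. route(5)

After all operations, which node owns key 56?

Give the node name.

Answer: NA

Derivation:
Op 1: add NA@88 -> ring=[88:NA]
Op 2: route key 74: smallest pos >= 74 is 88 -> NA
Op 3: route key 71: smallest pos >= 71 is 88 -> NA
Op 4: route key 55: smallest pos >= 55 is 88 -> NA
Op 5: route key 3: smallest pos >= 3 is 88 -> NA
Op 6: route key 5: smallest pos >= 5 is 88 -> NA
Op 7: route key 85: smallest pos >= 85 is 88 -> NA
Op 8: add NB@90 -> ring=[88:NA,90:NB]
Op 9: route key 73: smallest pos >= 73 is 88 -> NA
Op 10: route key 5: smallest pos >= 5 is 88 -> NA
Final route key 56: smallest pos >= 56 is 88 -> NA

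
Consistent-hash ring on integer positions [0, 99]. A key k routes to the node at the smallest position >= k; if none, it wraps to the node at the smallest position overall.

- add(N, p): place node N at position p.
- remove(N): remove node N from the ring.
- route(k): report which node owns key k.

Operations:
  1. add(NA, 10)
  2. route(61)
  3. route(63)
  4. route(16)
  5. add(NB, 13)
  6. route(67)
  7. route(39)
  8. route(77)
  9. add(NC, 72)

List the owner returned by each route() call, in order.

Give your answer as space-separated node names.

Op 1: add NA@10 -> ring=[10:NA]
Op 2: route key 61: none >= 61, wrap to smallest pos 10 -> NA
Op 3: route key 63: none >= 63, wrap to smallest pos 10 -> NA
Op 4: route key 16: none >= 16, wrap to smallest pos 10 -> NA
Op 5: add NB@13 -> ring=[10:NA,13:NB]
Op 6: route key 67: none >= 67, wrap to smallest pos 10 -> NA
Op 7: route key 39: none >= 39, wrap to smallest pos 10 -> NA
Op 8: route key 77: none >= 77, wrap to smallest pos 10 -> NA
Op 9: add NC@72 -> ring=[10:NA,13:NB,72:NC]

Answer: NA NA NA NA NA NA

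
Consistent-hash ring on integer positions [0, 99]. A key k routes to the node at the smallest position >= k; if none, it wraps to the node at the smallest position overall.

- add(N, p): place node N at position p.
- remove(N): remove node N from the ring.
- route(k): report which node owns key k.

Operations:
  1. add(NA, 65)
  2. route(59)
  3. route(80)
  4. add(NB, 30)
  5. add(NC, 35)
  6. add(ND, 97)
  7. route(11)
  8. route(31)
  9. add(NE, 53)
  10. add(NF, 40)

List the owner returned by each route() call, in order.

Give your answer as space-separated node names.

Answer: NA NA NB NC

Derivation:
Op 1: add NA@65 -> ring=[65:NA]
Op 2: route key 59: smallest pos >= 59 is 65 -> NA
Op 3: route key 80: none >= 80, wrap to smallest pos 65 -> NA
Op 4: add NB@30 -> ring=[30:NB,65:NA]
Op 5: add NC@35 -> ring=[30:NB,35:NC,65:NA]
Op 6: add ND@97 -> ring=[30:NB,35:NC,65:NA,97:ND]
Op 7: route key 11: smallest pos >= 11 is 30 -> NB
Op 8: route key 31: smallest pos >= 31 is 35 -> NC
Op 9: add NE@53 -> ring=[30:NB,35:NC,53:NE,65:NA,97:ND]
Op 10: add NF@40 -> ring=[30:NB,35:NC,40:NF,53:NE,65:NA,97:ND]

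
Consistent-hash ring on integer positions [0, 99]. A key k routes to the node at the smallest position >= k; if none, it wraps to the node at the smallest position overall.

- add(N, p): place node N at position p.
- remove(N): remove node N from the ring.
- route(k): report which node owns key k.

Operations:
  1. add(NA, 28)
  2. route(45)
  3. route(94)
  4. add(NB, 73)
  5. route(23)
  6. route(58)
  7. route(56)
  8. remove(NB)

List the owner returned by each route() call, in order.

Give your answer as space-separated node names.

Op 1: add NA@28 -> ring=[28:NA]
Op 2: route key 45: none >= 45, wrap to smallest pos 28 -> NA
Op 3: route key 94: none >= 94, wrap to smallest pos 28 -> NA
Op 4: add NB@73 -> ring=[28:NA,73:NB]
Op 5: route key 23: smallest pos >= 23 is 28 -> NA
Op 6: route key 58: smallest pos >= 58 is 73 -> NB
Op 7: route key 56: smallest pos >= 56 is 73 -> NB
Op 8: remove NB -> ring=[28:NA]

Answer: NA NA NA NB NB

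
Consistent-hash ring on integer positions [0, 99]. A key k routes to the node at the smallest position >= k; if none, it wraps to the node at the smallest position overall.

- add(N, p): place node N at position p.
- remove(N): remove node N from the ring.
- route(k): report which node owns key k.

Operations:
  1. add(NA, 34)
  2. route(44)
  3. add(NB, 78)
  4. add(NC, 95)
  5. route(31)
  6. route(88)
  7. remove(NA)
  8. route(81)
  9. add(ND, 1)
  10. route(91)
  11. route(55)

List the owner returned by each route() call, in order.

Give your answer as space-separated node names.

Answer: NA NA NC NC NC NB

Derivation:
Op 1: add NA@34 -> ring=[34:NA]
Op 2: route key 44: none >= 44, wrap to smallest pos 34 -> NA
Op 3: add NB@78 -> ring=[34:NA,78:NB]
Op 4: add NC@95 -> ring=[34:NA,78:NB,95:NC]
Op 5: route key 31: smallest pos >= 31 is 34 -> NA
Op 6: route key 88: smallest pos >= 88 is 95 -> NC
Op 7: remove NA -> ring=[78:NB,95:NC]
Op 8: route key 81: smallest pos >= 81 is 95 -> NC
Op 9: add ND@1 -> ring=[1:ND,78:NB,95:NC]
Op 10: route key 91: smallest pos >= 91 is 95 -> NC
Op 11: route key 55: smallest pos >= 55 is 78 -> NB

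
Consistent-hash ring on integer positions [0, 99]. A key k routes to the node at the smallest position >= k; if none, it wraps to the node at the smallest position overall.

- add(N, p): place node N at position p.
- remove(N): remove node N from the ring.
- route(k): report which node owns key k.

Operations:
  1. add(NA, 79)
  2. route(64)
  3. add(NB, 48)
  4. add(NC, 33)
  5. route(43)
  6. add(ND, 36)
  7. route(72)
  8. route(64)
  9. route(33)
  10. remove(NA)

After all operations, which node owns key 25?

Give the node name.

Op 1: add NA@79 -> ring=[79:NA]
Op 2: route key 64: smallest pos >= 64 is 79 -> NA
Op 3: add NB@48 -> ring=[48:NB,79:NA]
Op 4: add NC@33 -> ring=[33:NC,48:NB,79:NA]
Op 5: route key 43: smallest pos >= 43 is 48 -> NB
Op 6: add ND@36 -> ring=[33:NC,36:ND,48:NB,79:NA]
Op 7: route key 72: smallest pos >= 72 is 79 -> NA
Op 8: route key 64: smallest pos >= 64 is 79 -> NA
Op 9: route key 33: smallest pos >= 33 is 33 -> NC
Op 10: remove NA -> ring=[33:NC,36:ND,48:NB]
Final route key 25: smallest pos >= 25 is 33 -> NC

Answer: NC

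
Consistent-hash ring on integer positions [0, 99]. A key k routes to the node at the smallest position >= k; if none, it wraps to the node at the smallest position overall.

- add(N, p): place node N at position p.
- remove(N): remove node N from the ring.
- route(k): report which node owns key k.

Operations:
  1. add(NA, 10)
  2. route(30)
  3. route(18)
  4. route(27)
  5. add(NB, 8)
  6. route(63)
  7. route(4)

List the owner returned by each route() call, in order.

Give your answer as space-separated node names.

Answer: NA NA NA NB NB

Derivation:
Op 1: add NA@10 -> ring=[10:NA]
Op 2: route key 30: none >= 30, wrap to smallest pos 10 -> NA
Op 3: route key 18: none >= 18, wrap to smallest pos 10 -> NA
Op 4: route key 27: none >= 27, wrap to smallest pos 10 -> NA
Op 5: add NB@8 -> ring=[8:NB,10:NA]
Op 6: route key 63: none >= 63, wrap to smallest pos 8 -> NB
Op 7: route key 4: smallest pos >= 4 is 8 -> NB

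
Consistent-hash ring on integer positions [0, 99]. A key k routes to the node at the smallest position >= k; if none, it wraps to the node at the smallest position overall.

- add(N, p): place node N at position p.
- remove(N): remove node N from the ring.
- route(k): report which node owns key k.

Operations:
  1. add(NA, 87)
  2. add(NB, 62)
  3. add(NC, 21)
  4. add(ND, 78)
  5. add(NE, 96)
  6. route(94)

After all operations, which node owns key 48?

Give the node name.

Op 1: add NA@87 -> ring=[87:NA]
Op 2: add NB@62 -> ring=[62:NB,87:NA]
Op 3: add NC@21 -> ring=[21:NC,62:NB,87:NA]
Op 4: add ND@78 -> ring=[21:NC,62:NB,78:ND,87:NA]
Op 5: add NE@96 -> ring=[21:NC,62:NB,78:ND,87:NA,96:NE]
Op 6: route key 94: smallest pos >= 94 is 96 -> NE
Final route key 48: smallest pos >= 48 is 62 -> NB

Answer: NB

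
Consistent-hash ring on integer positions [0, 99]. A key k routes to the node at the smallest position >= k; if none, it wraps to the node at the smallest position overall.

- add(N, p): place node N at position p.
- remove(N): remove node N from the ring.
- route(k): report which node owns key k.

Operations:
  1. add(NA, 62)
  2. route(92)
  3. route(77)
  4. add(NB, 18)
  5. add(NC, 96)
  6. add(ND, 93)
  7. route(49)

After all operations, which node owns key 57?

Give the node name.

Answer: NA

Derivation:
Op 1: add NA@62 -> ring=[62:NA]
Op 2: route key 92: none >= 92, wrap to smallest pos 62 -> NA
Op 3: route key 77: none >= 77, wrap to smallest pos 62 -> NA
Op 4: add NB@18 -> ring=[18:NB,62:NA]
Op 5: add NC@96 -> ring=[18:NB,62:NA,96:NC]
Op 6: add ND@93 -> ring=[18:NB,62:NA,93:ND,96:NC]
Op 7: route key 49: smallest pos >= 49 is 62 -> NA
Final route key 57: smallest pos >= 57 is 62 -> NA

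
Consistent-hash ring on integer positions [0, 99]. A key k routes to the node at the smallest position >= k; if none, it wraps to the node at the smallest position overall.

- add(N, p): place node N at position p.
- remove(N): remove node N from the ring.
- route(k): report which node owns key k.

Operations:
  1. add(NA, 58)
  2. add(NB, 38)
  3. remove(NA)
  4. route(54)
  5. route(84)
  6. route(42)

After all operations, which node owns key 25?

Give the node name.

Answer: NB

Derivation:
Op 1: add NA@58 -> ring=[58:NA]
Op 2: add NB@38 -> ring=[38:NB,58:NA]
Op 3: remove NA -> ring=[38:NB]
Op 4: route key 54: none >= 54, wrap to smallest pos 38 -> NB
Op 5: route key 84: none >= 84, wrap to smallest pos 38 -> NB
Op 6: route key 42: none >= 42, wrap to smallest pos 38 -> NB
Final route key 25: smallest pos >= 25 is 38 -> NB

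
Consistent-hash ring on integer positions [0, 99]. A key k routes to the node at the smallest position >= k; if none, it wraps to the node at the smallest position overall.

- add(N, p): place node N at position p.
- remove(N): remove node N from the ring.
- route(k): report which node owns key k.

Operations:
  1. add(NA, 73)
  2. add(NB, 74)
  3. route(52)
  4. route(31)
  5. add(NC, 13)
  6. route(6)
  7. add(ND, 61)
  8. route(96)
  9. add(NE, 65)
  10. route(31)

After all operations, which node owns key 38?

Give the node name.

Answer: ND

Derivation:
Op 1: add NA@73 -> ring=[73:NA]
Op 2: add NB@74 -> ring=[73:NA,74:NB]
Op 3: route key 52: smallest pos >= 52 is 73 -> NA
Op 4: route key 31: smallest pos >= 31 is 73 -> NA
Op 5: add NC@13 -> ring=[13:NC,73:NA,74:NB]
Op 6: route key 6: smallest pos >= 6 is 13 -> NC
Op 7: add ND@61 -> ring=[13:NC,61:ND,73:NA,74:NB]
Op 8: route key 96: none >= 96, wrap to smallest pos 13 -> NC
Op 9: add NE@65 -> ring=[13:NC,61:ND,65:NE,73:NA,74:NB]
Op 10: route key 31: smallest pos >= 31 is 61 -> ND
Final route key 38: smallest pos >= 38 is 61 -> ND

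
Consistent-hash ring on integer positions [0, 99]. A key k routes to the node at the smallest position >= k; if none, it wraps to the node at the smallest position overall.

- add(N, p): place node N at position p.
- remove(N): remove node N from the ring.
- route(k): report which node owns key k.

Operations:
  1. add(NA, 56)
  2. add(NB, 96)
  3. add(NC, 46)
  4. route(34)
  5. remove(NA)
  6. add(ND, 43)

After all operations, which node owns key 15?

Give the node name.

Answer: ND

Derivation:
Op 1: add NA@56 -> ring=[56:NA]
Op 2: add NB@96 -> ring=[56:NA,96:NB]
Op 3: add NC@46 -> ring=[46:NC,56:NA,96:NB]
Op 4: route key 34: smallest pos >= 34 is 46 -> NC
Op 5: remove NA -> ring=[46:NC,96:NB]
Op 6: add ND@43 -> ring=[43:ND,46:NC,96:NB]
Final route key 15: smallest pos >= 15 is 43 -> ND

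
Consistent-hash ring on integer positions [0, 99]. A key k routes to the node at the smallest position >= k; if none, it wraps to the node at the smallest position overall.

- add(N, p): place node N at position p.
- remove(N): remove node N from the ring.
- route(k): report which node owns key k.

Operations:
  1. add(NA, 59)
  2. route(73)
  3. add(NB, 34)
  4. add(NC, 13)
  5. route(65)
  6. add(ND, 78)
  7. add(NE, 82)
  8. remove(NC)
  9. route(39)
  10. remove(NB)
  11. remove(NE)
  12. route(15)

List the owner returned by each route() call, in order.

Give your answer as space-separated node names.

Op 1: add NA@59 -> ring=[59:NA]
Op 2: route key 73: none >= 73, wrap to smallest pos 59 -> NA
Op 3: add NB@34 -> ring=[34:NB,59:NA]
Op 4: add NC@13 -> ring=[13:NC,34:NB,59:NA]
Op 5: route key 65: none >= 65, wrap to smallest pos 13 -> NC
Op 6: add ND@78 -> ring=[13:NC,34:NB,59:NA,78:ND]
Op 7: add NE@82 -> ring=[13:NC,34:NB,59:NA,78:ND,82:NE]
Op 8: remove NC -> ring=[34:NB,59:NA,78:ND,82:NE]
Op 9: route key 39: smallest pos >= 39 is 59 -> NA
Op 10: remove NB -> ring=[59:NA,78:ND,82:NE]
Op 11: remove NE -> ring=[59:NA,78:ND]
Op 12: route key 15: smallest pos >= 15 is 59 -> NA

Answer: NA NC NA NA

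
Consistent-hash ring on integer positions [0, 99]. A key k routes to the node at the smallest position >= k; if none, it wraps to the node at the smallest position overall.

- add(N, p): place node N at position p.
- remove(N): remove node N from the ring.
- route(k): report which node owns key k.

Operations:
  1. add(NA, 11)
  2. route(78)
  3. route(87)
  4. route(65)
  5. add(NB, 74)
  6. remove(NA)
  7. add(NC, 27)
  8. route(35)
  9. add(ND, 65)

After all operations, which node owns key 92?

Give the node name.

Answer: NC

Derivation:
Op 1: add NA@11 -> ring=[11:NA]
Op 2: route key 78: none >= 78, wrap to smallest pos 11 -> NA
Op 3: route key 87: none >= 87, wrap to smallest pos 11 -> NA
Op 4: route key 65: none >= 65, wrap to smallest pos 11 -> NA
Op 5: add NB@74 -> ring=[11:NA,74:NB]
Op 6: remove NA -> ring=[74:NB]
Op 7: add NC@27 -> ring=[27:NC,74:NB]
Op 8: route key 35: smallest pos >= 35 is 74 -> NB
Op 9: add ND@65 -> ring=[27:NC,65:ND,74:NB]
Final route key 92: none >= 92, wrap to smallest pos 27 -> NC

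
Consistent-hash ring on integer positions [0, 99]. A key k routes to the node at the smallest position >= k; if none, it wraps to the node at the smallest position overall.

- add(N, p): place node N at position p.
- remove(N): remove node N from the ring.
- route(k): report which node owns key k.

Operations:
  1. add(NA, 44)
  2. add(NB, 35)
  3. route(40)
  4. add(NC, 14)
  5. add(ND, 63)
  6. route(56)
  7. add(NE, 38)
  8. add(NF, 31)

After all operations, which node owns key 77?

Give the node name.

Op 1: add NA@44 -> ring=[44:NA]
Op 2: add NB@35 -> ring=[35:NB,44:NA]
Op 3: route key 40: smallest pos >= 40 is 44 -> NA
Op 4: add NC@14 -> ring=[14:NC,35:NB,44:NA]
Op 5: add ND@63 -> ring=[14:NC,35:NB,44:NA,63:ND]
Op 6: route key 56: smallest pos >= 56 is 63 -> ND
Op 7: add NE@38 -> ring=[14:NC,35:NB,38:NE,44:NA,63:ND]
Op 8: add NF@31 -> ring=[14:NC,31:NF,35:NB,38:NE,44:NA,63:ND]
Final route key 77: none >= 77, wrap to smallest pos 14 -> NC

Answer: NC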